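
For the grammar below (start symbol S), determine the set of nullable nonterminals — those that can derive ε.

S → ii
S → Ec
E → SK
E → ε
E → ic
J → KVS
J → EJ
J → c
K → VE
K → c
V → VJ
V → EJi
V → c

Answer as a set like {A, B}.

Directly nullable (have an ε-rule): {E}.
Not nullable: J, K, S, V — each has a terminal in every rule's right-hand side or depends on a non-nullable symbol.

{E}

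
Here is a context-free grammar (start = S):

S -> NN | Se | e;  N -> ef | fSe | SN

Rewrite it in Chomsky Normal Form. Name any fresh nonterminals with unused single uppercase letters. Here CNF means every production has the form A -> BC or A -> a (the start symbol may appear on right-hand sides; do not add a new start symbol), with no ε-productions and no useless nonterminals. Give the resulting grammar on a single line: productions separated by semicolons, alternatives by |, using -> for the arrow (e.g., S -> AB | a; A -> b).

No ε-productions.
No unit productions to eliminate.
TERM: introduce A -> e, B -> f and substitute in every rule of length ≥2.
BIN: N -> BSA becomes N -> BC, C -> SA.

S -> e | NN | SA; A -> e; B -> f; C -> SA; N -> AB | BC | SN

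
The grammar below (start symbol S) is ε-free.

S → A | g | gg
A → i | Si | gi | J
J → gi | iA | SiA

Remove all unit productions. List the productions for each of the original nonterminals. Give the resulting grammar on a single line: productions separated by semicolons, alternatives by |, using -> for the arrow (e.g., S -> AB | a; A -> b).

Unit productions: A->J, S->A.
Unit pairs (A ⇒* B via units): (A,J), (S,A), (S,J).
S: inherits non-unit rules of {A, J, S} → Si | SiA | g | gg | gi | i | iA.
A: inherits non-unit rules of {A, J} → Si | SiA | gi | i | iA.
J: inherits non-unit rules of {J} → SiA | gi | iA.

S -> g | i | Si | gg | gi | iA | SiA; A -> i | Si | gi | iA | SiA; J -> gi | iA | SiA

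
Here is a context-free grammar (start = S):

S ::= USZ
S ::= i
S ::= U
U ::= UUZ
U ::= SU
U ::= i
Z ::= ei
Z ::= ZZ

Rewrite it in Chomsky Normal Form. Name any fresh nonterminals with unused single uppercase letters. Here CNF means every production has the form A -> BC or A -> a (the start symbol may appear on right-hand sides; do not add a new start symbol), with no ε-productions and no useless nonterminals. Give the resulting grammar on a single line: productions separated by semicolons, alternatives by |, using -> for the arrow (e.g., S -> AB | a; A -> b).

S -> i | SU | UC | UD; A -> e; B -> i; C -> SZ; D -> UZ; E -> UZ; U -> i | SU | UE; Z -> AB | ZZ

No ε-productions.
After unit-elimination: S -> i | SU | USZ | UUZ; U -> i | SU | UUZ; Z -> ZZ | ei.
TERM: introduce A -> e, B -> i and substitute in every rule of length ≥2.
BIN: S -> USZ becomes S -> UC, C -> SZ; S -> UUZ becomes S -> UD, D -> UZ; U -> UUZ becomes U -> UE, E -> UZ.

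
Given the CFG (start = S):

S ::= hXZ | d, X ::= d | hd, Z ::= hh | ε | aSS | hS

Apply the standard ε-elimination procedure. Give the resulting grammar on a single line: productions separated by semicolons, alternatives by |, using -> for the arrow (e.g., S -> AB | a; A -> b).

S -> d | hX | hXZ; X -> d | hd; Z -> hS | hh | aSS

Nullable set: {Z}.
S -> hXZ: Z nullable, giving hX | hXZ.
Drop Z -> ε.
Unchanged (no nullable symbols): S -> d; X -> d; X -> hd; Z -> aSS; Z -> hS; Z -> hh.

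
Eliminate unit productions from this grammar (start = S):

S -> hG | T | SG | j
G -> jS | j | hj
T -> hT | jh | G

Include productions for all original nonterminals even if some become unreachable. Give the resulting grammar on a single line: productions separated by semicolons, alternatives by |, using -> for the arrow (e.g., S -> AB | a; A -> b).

S -> j | SG | hG | hT | hj | jS | jh; G -> j | hj | jS; T -> j | hT | hj | jS | jh

Unit productions: S->T, T->G.
Unit pairs (A ⇒* B via units): (S,G), (S,T), (T,G).
S: inherits non-unit rules of {G, S, T} → SG | hG | hT | hj | j | jS | jh.
G: inherits non-unit rules of {G} → hj | j | jS.
T: inherits non-unit rules of {G, T} → hT | hj | j | jS | jh.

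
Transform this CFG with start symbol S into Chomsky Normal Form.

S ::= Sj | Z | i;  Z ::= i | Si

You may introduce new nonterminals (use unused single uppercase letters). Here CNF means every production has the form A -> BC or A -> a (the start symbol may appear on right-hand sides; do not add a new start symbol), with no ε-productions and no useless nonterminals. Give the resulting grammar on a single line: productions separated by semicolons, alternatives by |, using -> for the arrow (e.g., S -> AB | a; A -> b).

S -> i | SA | SB; A -> i; B -> j

No ε-productions.
After unit-elimination: S -> i | Si | Sj; Z -> i | Si.
TERM: introduce A -> i, B -> j and substitute in every rule of length ≥2.
Drop unreachable/unproductive: Z.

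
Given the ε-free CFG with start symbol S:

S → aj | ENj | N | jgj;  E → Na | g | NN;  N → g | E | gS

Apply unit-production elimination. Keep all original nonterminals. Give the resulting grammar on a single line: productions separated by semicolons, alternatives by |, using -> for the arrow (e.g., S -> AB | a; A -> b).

Unit productions: N->E, S->N.
Unit pairs (A ⇒* B via units): (N,E), (S,E), (S,N).
S: inherits non-unit rules of {E, N, S} → ENj | NN | Na | aj | g | gS | jgj.
E: inherits non-unit rules of {E} → NN | Na | g.
N: inherits non-unit rules of {E, N} → NN | Na | g | gS.

S -> g | NN | Na | aj | gS | ENj | jgj; E -> g | NN | Na; N -> g | NN | Na | gS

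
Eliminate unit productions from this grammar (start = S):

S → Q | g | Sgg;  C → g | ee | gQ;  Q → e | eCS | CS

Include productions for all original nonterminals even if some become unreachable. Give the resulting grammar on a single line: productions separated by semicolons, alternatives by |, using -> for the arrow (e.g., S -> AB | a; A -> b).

S -> e | g | CS | Sgg | eCS; C -> g | ee | gQ; Q -> e | CS | eCS

Unit productions: S->Q.
Unit pairs (A ⇒* B via units): (S,Q).
S: inherits non-unit rules of {Q, S} → CS | Sgg | e | eCS | g.
C: inherits non-unit rules of {C} → ee | g | gQ.
Q: inherits non-unit rules of {Q} → CS | e | eCS.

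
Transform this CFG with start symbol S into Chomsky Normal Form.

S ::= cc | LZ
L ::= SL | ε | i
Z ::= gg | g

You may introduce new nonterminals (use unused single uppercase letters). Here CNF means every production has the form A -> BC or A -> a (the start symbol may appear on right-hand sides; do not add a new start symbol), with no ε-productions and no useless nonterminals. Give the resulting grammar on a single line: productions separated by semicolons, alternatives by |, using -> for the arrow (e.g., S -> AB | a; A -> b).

Nullable: {L}; after ε-elimination: S -> Z | LZ | cc; L -> S | i | SL; Z -> g | gg.
After unit-elimination: S -> g | LZ | cc | gg; L -> g | i | LZ | SL | cc | gg; Z -> g | gg.
TERM: introduce A -> c, B -> g and substitute in every rule of length ≥2.

S -> g | AA | BB | LZ; A -> c; B -> g; L -> g | i | AA | BB | LZ | SL; Z -> g | BB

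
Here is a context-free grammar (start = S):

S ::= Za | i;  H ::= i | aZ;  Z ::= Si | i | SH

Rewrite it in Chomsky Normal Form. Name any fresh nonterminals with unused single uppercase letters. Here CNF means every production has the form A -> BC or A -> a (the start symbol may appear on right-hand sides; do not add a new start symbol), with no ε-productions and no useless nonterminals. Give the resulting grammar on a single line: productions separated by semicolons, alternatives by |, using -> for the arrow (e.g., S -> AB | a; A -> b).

S -> i | ZA; A -> a; B -> i; H -> i | AZ; Z -> i | SB | SH

No ε-productions.
No unit productions to eliminate.
TERM: introduce A -> a, B -> i and substitute in every rule of length ≥2.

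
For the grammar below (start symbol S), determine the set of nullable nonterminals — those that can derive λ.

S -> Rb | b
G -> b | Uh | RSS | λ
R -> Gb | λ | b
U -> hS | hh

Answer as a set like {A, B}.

Directly nullable (have an ε-rule): {G, R}.
Not nullable: S, U — each has a terminal in every rule's right-hand side or depends on a non-nullable symbol.

{G, R}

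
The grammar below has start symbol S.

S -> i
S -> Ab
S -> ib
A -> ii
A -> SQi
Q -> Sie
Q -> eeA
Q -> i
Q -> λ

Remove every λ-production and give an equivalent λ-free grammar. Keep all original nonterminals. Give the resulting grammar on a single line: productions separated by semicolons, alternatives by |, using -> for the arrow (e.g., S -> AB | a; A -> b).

Nullable set: {Q}.
A -> SQi: Q nullable, giving SQi | Si.
Drop Q -> λ.
Unchanged (no nullable symbols): S -> Ab; S -> i; S -> ib; A -> ii; Q -> Sie; Q -> eeA; Q -> i.

S -> i | Ab | ib; A -> Si | ii | SQi; Q -> i | Sie | eeA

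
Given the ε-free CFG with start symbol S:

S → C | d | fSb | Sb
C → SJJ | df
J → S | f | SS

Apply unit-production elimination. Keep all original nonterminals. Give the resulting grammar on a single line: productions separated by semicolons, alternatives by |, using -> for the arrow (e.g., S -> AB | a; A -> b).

S -> d | Sb | df | SJJ | fSb; C -> df | SJJ; J -> d | f | SS | Sb | df | SJJ | fSb

Unit productions: J->S, S->C.
Unit pairs (A ⇒* B via units): (J,C), (J,S), (S,C).
S: inherits non-unit rules of {C, S} → SJJ | Sb | d | df | fSb.
C: inherits non-unit rules of {C} → SJJ | df.
J: inherits non-unit rules of {C, J, S} → SJJ | SS | Sb | d | df | f | fSb.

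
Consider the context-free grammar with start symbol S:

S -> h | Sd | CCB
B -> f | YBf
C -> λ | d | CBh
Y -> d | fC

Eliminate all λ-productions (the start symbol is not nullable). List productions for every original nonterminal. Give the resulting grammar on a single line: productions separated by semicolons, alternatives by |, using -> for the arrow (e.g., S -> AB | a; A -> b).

S -> B | h | CB | Sd | CCB; B -> f | YBf; C -> d | Bh | CBh; Y -> d | f | fC

Nullable set: {C}.
S -> CCB: C, C nullable, giving B | CB | CCB.
Drop C -> λ.
C -> CBh: C nullable, giving Bh | CBh.
Y -> fC: C nullable, giving f | fC.
Unchanged (no nullable symbols): S -> Sd; S -> h; B -> YBf; B -> f; C -> d; Y -> d.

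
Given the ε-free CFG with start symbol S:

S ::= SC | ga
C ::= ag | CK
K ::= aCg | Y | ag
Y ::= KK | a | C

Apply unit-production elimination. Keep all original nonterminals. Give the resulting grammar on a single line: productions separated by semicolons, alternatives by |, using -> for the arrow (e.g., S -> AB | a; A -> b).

Unit productions: K->Y, Y->C.
Unit pairs (A ⇒* B via units): (K,C), (K,Y), (Y,C).
S: inherits non-unit rules of {S} → SC | ga.
C: inherits non-unit rules of {C} → CK | ag.
K: inherits non-unit rules of {C, K, Y} → CK | KK | a | aCg | ag.
Y: inherits non-unit rules of {C, Y} → CK | KK | a | ag.

S -> SC | ga; C -> CK | ag; K -> a | CK | KK | ag | aCg; Y -> a | CK | KK | ag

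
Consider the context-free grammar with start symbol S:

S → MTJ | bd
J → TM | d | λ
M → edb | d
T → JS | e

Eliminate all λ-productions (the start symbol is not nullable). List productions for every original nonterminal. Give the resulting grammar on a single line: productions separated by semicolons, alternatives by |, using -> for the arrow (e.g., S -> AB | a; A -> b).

Nullable set: {J}.
S -> MTJ: J nullable, giving MT | MTJ.
Drop J -> λ.
T -> JS: J nullable, giving JS | S.
Unchanged (no nullable symbols): S -> bd; J -> TM; J -> d; M -> d; M -> edb; T -> e.

S -> MT | bd | MTJ; J -> d | TM; M -> d | edb; T -> S | e | JS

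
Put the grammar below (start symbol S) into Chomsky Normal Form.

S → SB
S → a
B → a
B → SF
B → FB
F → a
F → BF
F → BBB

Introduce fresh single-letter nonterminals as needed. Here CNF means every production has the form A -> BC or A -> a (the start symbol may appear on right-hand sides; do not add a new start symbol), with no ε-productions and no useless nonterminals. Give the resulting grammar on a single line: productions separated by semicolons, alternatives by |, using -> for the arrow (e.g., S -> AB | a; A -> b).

No ε-productions.
No unit productions to eliminate.
BIN: F -> BBB becomes F -> BA, A -> BB.

S -> a | SB; A -> BB; B -> a | FB | SF; F -> a | BA | BF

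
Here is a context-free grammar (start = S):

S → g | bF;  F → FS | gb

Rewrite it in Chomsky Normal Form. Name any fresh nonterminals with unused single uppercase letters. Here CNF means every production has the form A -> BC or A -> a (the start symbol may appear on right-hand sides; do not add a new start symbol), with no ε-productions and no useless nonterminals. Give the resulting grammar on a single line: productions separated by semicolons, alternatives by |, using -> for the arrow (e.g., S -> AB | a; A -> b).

No ε-productions.
No unit productions to eliminate.
TERM: introduce B -> b, A -> g and substitute in every rule of length ≥2.

S -> g | BF; A -> g; B -> b; F -> AB | FS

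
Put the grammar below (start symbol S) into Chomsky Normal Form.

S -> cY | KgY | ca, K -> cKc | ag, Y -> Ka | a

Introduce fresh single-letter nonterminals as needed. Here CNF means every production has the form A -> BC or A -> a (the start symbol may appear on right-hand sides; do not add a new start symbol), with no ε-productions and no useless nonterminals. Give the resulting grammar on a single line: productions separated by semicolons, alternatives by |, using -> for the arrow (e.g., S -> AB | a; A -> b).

S -> CA | CY | KE; A -> a; B -> g; C -> c; D -> KC; E -> BY; K -> AB | CD; Y -> a | KA

No ε-productions.
No unit productions to eliminate.
TERM: introduce A -> a, C -> c, B -> g and substitute in every rule of length ≥2.
BIN: K -> CKC becomes K -> CD, D -> KC; S -> KBY becomes S -> KE, E -> BY.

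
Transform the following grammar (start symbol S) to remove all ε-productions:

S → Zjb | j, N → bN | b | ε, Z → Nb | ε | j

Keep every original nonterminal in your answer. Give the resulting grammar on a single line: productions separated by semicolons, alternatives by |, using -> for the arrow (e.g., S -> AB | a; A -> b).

S -> j | jb | Zjb; N -> b | bN; Z -> b | j | Nb

Nullable set: {N, Z}.
S -> Zjb: Z nullable, giving Zjb | jb.
Drop N -> ε.
N -> bN: N nullable, giving b | bN.
Drop Z -> ε.
Z -> Nb: N nullable, giving Nb | b.
Unchanged (no nullable symbols): S -> j; N -> b; Z -> j.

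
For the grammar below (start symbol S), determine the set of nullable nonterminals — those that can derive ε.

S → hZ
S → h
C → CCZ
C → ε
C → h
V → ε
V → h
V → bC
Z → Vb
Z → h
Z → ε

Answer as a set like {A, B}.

{C, V, Z}

Directly nullable (have an ε-rule): {C, V, Z}.
Not nullable: S — each has a terminal in every rule's right-hand side or depends on a non-nullable symbol.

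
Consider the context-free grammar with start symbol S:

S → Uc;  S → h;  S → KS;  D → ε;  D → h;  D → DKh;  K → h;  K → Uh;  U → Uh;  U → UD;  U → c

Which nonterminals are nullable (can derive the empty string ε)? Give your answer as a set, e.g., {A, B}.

Directly nullable (have an ε-rule): {D}.
Not nullable: K, S, U — each has a terminal in every rule's right-hand side or depends on a non-nullable symbol.

{D}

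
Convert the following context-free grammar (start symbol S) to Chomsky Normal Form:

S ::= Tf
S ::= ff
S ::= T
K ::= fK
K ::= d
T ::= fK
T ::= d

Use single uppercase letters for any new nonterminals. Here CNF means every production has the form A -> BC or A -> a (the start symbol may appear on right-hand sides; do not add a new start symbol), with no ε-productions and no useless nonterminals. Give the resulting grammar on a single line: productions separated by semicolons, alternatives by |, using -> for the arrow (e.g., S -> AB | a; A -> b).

No ε-productions.
After unit-elimination: S -> d | Tf | fK | ff; K -> d | fK; T -> d | fK.
TERM: introduce A -> f and substitute in every rule of length ≥2.

S -> d | AA | AK | TA; A -> f; K -> d | AK; T -> d | AK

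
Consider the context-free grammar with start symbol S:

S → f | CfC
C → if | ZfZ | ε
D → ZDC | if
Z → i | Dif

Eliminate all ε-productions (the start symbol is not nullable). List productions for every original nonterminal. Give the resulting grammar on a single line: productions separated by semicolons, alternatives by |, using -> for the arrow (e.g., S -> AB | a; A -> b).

Nullable set: {C}.
S -> CfC: C, C nullable, giving Cf | CfC | f | fC.
Drop C -> ε.
D -> ZDC: C nullable, giving ZD | ZDC.
Unchanged (no nullable symbols): S -> f; C -> ZfZ; C -> if; D -> if; Z -> Dif; Z -> i.

S -> f | Cf | fC | CfC; C -> if | ZfZ; D -> ZD | if | ZDC; Z -> i | Dif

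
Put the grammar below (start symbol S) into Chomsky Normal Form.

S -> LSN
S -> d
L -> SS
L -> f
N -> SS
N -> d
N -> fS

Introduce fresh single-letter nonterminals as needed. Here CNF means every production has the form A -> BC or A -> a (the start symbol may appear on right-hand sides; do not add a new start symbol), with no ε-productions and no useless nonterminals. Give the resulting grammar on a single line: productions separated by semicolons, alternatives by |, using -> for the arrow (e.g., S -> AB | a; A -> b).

No ε-productions.
No unit productions to eliminate.
TERM: introduce A -> f and substitute in every rule of length ≥2.
BIN: S -> LSN becomes S -> LB, B -> SN.

S -> d | LB; A -> f; B -> SN; L -> f | SS; N -> d | AS | SS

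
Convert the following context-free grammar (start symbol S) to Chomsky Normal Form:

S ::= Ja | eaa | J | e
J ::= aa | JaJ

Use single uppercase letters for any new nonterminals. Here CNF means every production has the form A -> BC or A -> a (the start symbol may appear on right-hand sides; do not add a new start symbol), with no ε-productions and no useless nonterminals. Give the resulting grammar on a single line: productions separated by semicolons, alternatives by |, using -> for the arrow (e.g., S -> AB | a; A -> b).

S -> e | AA | BD | JA | JE; A -> a; B -> e; C -> AJ; D -> AA; E -> AJ; J -> AA | JC

No ε-productions.
After unit-elimination: S -> e | Ja | aa | JaJ | eaa; J -> aa | JaJ.
TERM: introduce A -> a, B -> e and substitute in every rule of length ≥2.
BIN: J -> JAJ becomes J -> JC, C -> AJ; S -> BAA becomes S -> BD, D -> AA; S -> JAJ becomes S -> JE, E -> AJ.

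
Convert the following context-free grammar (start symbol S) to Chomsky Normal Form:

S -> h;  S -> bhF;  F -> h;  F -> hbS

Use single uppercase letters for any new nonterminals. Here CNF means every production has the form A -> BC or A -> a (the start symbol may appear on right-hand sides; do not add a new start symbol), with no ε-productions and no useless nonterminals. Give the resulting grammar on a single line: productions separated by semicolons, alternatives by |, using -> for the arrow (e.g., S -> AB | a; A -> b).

S -> h | BD; A -> h; B -> b; C -> BS; D -> AF; F -> h | AC

No ε-productions.
No unit productions to eliminate.
TERM: introduce B -> b, A -> h and substitute in every rule of length ≥2.
BIN: F -> ABS becomes F -> AC, C -> BS; S -> BAF becomes S -> BD, D -> AF.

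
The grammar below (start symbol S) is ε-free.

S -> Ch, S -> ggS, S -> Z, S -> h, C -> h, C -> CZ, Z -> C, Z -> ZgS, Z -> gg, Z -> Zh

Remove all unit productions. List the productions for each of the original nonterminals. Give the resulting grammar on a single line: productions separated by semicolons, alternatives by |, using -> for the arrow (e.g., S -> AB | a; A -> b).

S -> h | CZ | Ch | Zh | gg | ZgS | ggS; C -> h | CZ; Z -> h | CZ | Zh | gg | ZgS

Unit productions: S->Z, Z->C.
Unit pairs (A ⇒* B via units): (S,C), (S,Z), (Z,C).
S: inherits non-unit rules of {C, S, Z} → CZ | Ch | ZgS | Zh | gg | ggS | h.
C: inherits non-unit rules of {C} → CZ | h.
Z: inherits non-unit rules of {C, Z} → CZ | ZgS | Zh | gg | h.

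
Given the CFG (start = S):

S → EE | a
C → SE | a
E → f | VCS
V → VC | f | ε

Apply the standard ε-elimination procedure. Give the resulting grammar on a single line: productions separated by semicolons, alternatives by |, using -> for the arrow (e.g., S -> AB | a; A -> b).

Nullable set: {V}.
E -> VCS: V nullable, giving CS | VCS.
Drop V -> ε.
V -> VC: V nullable, giving C | VC.
Unchanged (no nullable symbols): S -> EE; S -> a; C -> SE; C -> a; E -> f; V -> f.

S -> a | EE; C -> a | SE; E -> f | CS | VCS; V -> C | f | VC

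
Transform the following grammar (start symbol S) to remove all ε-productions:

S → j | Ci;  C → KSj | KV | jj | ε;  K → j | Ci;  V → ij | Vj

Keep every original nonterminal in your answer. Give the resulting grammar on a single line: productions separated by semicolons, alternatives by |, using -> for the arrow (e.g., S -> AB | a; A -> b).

S -> i | j | Ci; C -> KV | jj | KSj; K -> i | j | Ci; V -> Vj | ij

Nullable set: {C}.
S -> Ci: C nullable, giving Ci | i.
Drop C -> ε.
K -> Ci: C nullable, giving Ci | i.
Unchanged (no nullable symbols): S -> j; C -> KSj; C -> KV; C -> jj; K -> j; V -> Vj; V -> ij.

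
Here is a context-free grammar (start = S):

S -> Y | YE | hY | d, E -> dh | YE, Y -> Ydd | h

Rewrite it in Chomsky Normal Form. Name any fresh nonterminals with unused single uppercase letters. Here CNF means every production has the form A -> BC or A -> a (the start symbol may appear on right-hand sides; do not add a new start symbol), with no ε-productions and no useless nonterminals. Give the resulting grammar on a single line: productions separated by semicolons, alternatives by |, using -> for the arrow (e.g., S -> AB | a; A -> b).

S -> d | h | BY | YC | YE; A -> d; B -> h; C -> AA; D -> AA; E -> AB | YE; Y -> h | YD

No ε-productions.
After unit-elimination: S -> d | h | YE | hY | Ydd; E -> YE | dh; Y -> h | Ydd.
TERM: introduce A -> d, B -> h and substitute in every rule of length ≥2.
BIN: S -> YAA becomes S -> YC, C -> AA; Y -> YAA becomes Y -> YD, D -> AA.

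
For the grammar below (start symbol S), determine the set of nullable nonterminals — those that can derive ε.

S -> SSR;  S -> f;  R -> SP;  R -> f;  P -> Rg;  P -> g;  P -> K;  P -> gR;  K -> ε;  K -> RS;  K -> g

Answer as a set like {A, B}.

{K, P}

Directly nullable (have an ε-rule): {K}.
P is nullable via P -> K (every symbol on the right is already known nullable).
Not nullable: R, S — each has a terminal in every rule's right-hand side or depends on a non-nullable symbol.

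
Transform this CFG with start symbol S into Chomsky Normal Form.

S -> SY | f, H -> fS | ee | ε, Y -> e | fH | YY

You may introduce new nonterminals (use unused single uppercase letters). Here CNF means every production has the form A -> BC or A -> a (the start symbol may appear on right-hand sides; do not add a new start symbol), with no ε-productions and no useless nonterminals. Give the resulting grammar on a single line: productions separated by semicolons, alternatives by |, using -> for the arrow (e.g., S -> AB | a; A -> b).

S -> f | SY; A -> e; B -> f; H -> AA | BS; Y -> e | f | BH | YY

Nullable: {H}; after ε-elimination: S -> f | SY; H -> ee | fS; Y -> e | f | YY | fH.
No unit productions to eliminate.
TERM: introduce A -> e, B -> f and substitute in every rule of length ≥2.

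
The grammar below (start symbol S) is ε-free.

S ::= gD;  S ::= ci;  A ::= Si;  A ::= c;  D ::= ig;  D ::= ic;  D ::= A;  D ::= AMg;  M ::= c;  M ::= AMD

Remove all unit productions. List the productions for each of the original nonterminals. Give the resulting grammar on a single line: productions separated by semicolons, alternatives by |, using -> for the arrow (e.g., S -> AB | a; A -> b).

S -> ci | gD; A -> c | Si; D -> c | Si | ic | ig | AMg; M -> c | AMD

Unit productions: D->A.
Unit pairs (A ⇒* B via units): (D,A).
S: inherits non-unit rules of {S} → ci | gD.
A: inherits non-unit rules of {A} → Si | c.
D: inherits non-unit rules of {A, D} → AMg | Si | c | ic | ig.
M: inherits non-unit rules of {M} → AMD | c.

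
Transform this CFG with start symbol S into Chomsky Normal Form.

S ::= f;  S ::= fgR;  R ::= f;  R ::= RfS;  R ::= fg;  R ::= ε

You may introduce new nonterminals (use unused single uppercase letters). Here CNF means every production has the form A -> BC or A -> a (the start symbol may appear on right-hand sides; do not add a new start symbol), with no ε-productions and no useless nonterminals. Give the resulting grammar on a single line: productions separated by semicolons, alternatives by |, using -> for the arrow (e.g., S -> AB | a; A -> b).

S -> f | AB | AD; A -> f; B -> g; C -> AS; D -> BR; R -> f | AB | AS | RC

Nullable: {R}; after ε-elimination: S -> f | fg | fgR; R -> f | fS | fg | RfS.
No unit productions to eliminate.
TERM: introduce A -> f, B -> g and substitute in every rule of length ≥2.
BIN: R -> RAS becomes R -> RC, C -> AS; S -> ABR becomes S -> AD, D -> BR.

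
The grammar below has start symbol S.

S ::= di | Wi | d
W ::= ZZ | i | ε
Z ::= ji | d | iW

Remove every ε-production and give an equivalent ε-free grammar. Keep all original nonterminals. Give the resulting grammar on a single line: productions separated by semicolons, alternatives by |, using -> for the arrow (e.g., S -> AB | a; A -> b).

Nullable set: {W}.
S -> Wi: W nullable, giving Wi | i.
Drop W -> ε.
Z -> iW: W nullable, giving i | iW.
Unchanged (no nullable symbols): S -> d; S -> di; W -> ZZ; W -> i; Z -> d; Z -> ji.

S -> d | i | Wi | di; W -> i | ZZ; Z -> d | i | iW | ji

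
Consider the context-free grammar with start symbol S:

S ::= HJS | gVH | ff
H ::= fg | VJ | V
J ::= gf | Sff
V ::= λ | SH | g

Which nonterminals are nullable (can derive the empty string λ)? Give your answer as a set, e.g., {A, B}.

{H, V}

Directly nullable (have an ε-rule): {V}.
H is nullable via H -> V (every symbol on the right is already known nullable).
Not nullable: J, S — each has a terminal in every rule's right-hand side or depends on a non-nullable symbol.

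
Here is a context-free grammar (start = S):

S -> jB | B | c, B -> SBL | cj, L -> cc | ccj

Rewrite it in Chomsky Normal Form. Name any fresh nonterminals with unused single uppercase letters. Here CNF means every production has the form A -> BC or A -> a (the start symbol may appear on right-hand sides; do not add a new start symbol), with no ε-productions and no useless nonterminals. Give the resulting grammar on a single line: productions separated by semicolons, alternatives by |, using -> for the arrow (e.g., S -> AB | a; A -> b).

S -> c | AC | CB | SF; A -> c; B -> AC | SD; C -> j; D -> BL; E -> AC; F -> BL; L -> AA | AE

No ε-productions.
After unit-elimination: S -> c | cj | jB | SBL; B -> cj | SBL; L -> cc | ccj.
TERM: introduce A -> c, C -> j and substitute in every rule of length ≥2.
BIN: B -> SBL becomes B -> SD, D -> BL; L -> AAC becomes L -> AE, E -> AC; S -> SBL becomes S -> SF, F -> BL.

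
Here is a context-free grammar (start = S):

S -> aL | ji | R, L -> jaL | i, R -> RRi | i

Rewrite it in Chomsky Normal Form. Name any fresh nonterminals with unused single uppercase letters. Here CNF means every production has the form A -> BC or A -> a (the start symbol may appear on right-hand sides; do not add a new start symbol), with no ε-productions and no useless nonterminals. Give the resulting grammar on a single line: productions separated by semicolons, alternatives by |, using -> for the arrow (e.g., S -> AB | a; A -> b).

No ε-productions.
After unit-elimination: S -> i | aL | ji | RRi; L -> i | jaL; R -> i | RRi.
TERM: introduce B -> a, C -> i, A -> j and substitute in every rule of length ≥2.
BIN: L -> ABL becomes L -> AD, D -> BL; R -> RRC becomes R -> RE, E -> RC; S -> RRC becomes S -> RF, F -> RC.

S -> i | AC | BL | RF; A -> j; B -> a; C -> i; D -> BL; E -> RC; F -> RC; L -> i | AD; R -> i | RE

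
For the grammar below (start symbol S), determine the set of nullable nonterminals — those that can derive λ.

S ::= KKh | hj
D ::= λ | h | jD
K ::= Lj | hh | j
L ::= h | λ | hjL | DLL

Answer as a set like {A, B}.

Directly nullable (have an ε-rule): {D, L}.
Not nullable: K, S — each has a terminal in every rule's right-hand side or depends on a non-nullable symbol.

{D, L}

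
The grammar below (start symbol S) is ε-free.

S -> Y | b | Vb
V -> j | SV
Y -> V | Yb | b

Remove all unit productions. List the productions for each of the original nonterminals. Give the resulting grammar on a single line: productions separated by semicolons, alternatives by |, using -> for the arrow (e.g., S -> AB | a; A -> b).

Unit productions: S->Y, Y->V.
Unit pairs (A ⇒* B via units): (S,V), (S,Y), (Y,V).
S: inherits non-unit rules of {S, V, Y} → SV | Vb | Yb | b | j.
V: inherits non-unit rules of {V} → SV | j.
Y: inherits non-unit rules of {V, Y} → SV | Yb | b | j.

S -> b | j | SV | Vb | Yb; V -> j | SV; Y -> b | j | SV | Yb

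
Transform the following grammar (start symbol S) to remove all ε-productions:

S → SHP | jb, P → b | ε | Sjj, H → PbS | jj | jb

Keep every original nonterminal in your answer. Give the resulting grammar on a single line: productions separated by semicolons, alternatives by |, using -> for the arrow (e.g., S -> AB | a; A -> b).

S -> SH | jb | SHP; H -> bS | jb | jj | PbS; P -> b | Sjj

Nullable set: {P}.
S -> SHP: P nullable, giving SH | SHP.
H -> PbS: P nullable, giving PbS | bS.
Drop P -> ε.
Unchanged (no nullable symbols): S -> jb; H -> jb; H -> jj; P -> Sjj; P -> b.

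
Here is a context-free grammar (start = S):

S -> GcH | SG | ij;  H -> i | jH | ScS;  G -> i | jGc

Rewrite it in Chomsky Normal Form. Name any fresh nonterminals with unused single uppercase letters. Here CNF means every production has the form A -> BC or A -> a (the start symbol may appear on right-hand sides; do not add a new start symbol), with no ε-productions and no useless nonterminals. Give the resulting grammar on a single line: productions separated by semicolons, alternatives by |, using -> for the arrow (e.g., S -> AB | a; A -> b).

S -> CA | GF | SG; A -> j; B -> c; C -> i; D -> GB; E -> BS; F -> BH; G -> i | AD; H -> i | AH | SE

No ε-productions.
No unit productions to eliminate.
TERM: introduce B -> c, C -> i, A -> j and substitute in every rule of length ≥2.
BIN: G -> AGB becomes G -> AD, D -> GB; H -> SBS becomes H -> SE, E -> BS; S -> GBH becomes S -> GF, F -> BH.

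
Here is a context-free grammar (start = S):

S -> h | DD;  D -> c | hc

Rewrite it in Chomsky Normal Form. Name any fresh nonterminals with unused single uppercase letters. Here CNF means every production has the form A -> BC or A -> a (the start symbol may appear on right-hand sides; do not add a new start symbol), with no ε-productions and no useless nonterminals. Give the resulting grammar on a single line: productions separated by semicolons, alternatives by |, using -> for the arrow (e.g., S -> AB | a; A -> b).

No ε-productions.
No unit productions to eliminate.
TERM: introduce B -> c, A -> h and substitute in every rule of length ≥2.

S -> h | DD; A -> h; B -> c; D -> c | AB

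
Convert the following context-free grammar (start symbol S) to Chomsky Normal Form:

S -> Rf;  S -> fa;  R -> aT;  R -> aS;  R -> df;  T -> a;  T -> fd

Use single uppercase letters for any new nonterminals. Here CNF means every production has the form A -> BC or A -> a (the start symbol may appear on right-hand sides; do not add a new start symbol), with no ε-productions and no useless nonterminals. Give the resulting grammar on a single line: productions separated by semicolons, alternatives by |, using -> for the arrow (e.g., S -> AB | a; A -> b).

S -> CA | RC; A -> a; B -> d; C -> f; R -> AS | AT | BC; T -> a | CB

No ε-productions.
No unit productions to eliminate.
TERM: introduce A -> a, B -> d, C -> f and substitute in every rule of length ≥2.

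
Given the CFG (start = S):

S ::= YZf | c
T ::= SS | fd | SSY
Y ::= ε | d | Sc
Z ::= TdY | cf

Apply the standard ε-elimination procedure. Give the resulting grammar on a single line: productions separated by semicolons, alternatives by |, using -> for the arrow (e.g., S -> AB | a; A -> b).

S -> c | Zf | YZf; T -> SS | fd | SSY; Y -> d | Sc; Z -> Td | cf | TdY

Nullable set: {Y}.
S -> YZf: Y nullable, giving YZf | Zf.
T -> SSY: Y nullable, giving SS | SSY.
Drop Y -> ε.
Z -> TdY: Y nullable, giving Td | TdY.
Unchanged (no nullable symbols): S -> c; T -> SS; T -> fd; Y -> Sc; Y -> d; Z -> cf.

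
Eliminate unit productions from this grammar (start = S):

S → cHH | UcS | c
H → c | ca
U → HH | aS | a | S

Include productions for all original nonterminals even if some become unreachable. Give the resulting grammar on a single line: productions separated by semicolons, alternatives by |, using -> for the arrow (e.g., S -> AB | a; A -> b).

S -> c | UcS | cHH; H -> c | ca; U -> a | c | HH | aS | UcS | cHH

Unit productions: U->S.
Unit pairs (A ⇒* B via units): (U,S).
S: inherits non-unit rules of {S} → UcS | c | cHH.
H: inherits non-unit rules of {H} → c | ca.
U: inherits non-unit rules of {S, U} → HH | UcS | a | aS | c | cHH.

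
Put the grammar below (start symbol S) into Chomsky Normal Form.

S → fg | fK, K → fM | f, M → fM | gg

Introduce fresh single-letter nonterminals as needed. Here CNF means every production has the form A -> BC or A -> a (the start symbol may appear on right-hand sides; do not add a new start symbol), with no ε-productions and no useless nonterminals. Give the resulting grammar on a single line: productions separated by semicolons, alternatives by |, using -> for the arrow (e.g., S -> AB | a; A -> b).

S -> AB | AK; A -> f; B -> g; K -> f | AM; M -> AM | BB

No ε-productions.
No unit productions to eliminate.
TERM: introduce A -> f, B -> g and substitute in every rule of length ≥2.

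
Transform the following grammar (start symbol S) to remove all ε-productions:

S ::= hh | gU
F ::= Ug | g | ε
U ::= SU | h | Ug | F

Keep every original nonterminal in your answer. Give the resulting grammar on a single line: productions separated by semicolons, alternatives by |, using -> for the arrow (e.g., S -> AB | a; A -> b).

Nullable set: {F, U}.
S -> gU: U nullable, giving g | gU.
Drop F -> ε.
F -> Ug: U nullable, giving Ug | g.
U -> F: F nullable, giving F.
U -> SU: U nullable, giving S | SU.
U -> Ug: U nullable, giving Ug | g.
Unchanged (no nullable symbols): S -> hh; F -> g; U -> h.

S -> g | gU | hh; F -> g | Ug; U -> F | S | g | h | SU | Ug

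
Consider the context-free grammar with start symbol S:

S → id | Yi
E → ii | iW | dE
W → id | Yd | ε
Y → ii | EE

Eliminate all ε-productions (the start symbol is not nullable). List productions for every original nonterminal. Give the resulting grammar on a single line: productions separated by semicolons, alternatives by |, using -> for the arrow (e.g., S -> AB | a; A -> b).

S -> Yi | id; E -> i | dE | iW | ii; W -> Yd | id; Y -> EE | ii

Nullable set: {W}.
E -> iW: W nullable, giving i | iW.
Drop W -> ε.
Unchanged (no nullable symbols): S -> Yi; S -> id; E -> dE; E -> ii; W -> Yd; W -> id; Y -> EE; Y -> ii.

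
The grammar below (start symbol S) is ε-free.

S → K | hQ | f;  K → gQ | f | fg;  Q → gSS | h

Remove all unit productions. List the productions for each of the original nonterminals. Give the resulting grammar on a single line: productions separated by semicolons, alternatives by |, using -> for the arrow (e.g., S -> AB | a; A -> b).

Unit productions: S->K.
Unit pairs (A ⇒* B via units): (S,K).
S: inherits non-unit rules of {K, S} → f | fg | gQ | hQ.
K: inherits non-unit rules of {K} → f | fg | gQ.
Q: inherits non-unit rules of {Q} → gSS | h.

S -> f | fg | gQ | hQ; K -> f | fg | gQ; Q -> h | gSS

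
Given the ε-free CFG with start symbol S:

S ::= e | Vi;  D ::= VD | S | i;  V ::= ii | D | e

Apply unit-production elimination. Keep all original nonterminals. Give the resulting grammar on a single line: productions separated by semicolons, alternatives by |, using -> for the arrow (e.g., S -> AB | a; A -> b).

Unit productions: D->S, V->D.
Unit pairs (A ⇒* B via units): (D,S), (V,D), (V,S).
S: inherits non-unit rules of {S} → Vi | e.
D: inherits non-unit rules of {D, S} → VD | Vi | e | i.
V: inherits non-unit rules of {D, S, V} → VD | Vi | e | i | ii.

S -> e | Vi; D -> e | i | VD | Vi; V -> e | i | VD | Vi | ii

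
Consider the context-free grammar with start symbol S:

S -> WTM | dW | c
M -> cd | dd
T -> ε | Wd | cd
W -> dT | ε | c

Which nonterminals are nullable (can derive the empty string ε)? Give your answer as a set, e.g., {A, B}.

Directly nullable (have an ε-rule): {T, W}.
Not nullable: M, S — each has a terminal in every rule's right-hand side or depends on a non-nullable symbol.

{T, W}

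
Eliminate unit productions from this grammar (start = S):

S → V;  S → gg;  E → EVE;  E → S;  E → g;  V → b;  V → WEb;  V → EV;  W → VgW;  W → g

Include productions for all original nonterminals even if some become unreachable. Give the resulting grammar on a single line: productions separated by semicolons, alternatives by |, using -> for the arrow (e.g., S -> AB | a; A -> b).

S -> b | EV | gg | WEb; E -> b | g | EV | gg | EVE | WEb; V -> b | EV | WEb; W -> g | VgW

Unit productions: E->S, S->V.
Unit pairs (A ⇒* B via units): (E,S), (E,V), (S,V).
S: inherits non-unit rules of {S, V} → EV | WEb | b | gg.
E: inherits non-unit rules of {E, S, V} → EV | EVE | WEb | b | g | gg.
V: inherits non-unit rules of {V} → EV | WEb | b.
W: inherits non-unit rules of {W} → VgW | g.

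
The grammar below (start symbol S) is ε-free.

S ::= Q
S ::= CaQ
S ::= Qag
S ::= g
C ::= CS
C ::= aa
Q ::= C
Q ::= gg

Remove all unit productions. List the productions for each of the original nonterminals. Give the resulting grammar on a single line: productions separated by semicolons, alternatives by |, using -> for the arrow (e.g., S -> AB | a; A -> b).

Unit productions: Q->C, S->Q.
Unit pairs (A ⇒* B via units): (Q,C), (S,C), (S,Q).
S: inherits non-unit rules of {C, Q, S} → CS | CaQ | Qag | aa | g | gg.
C: inherits non-unit rules of {C} → CS | aa.
Q: inherits non-unit rules of {C, Q} → CS | aa | gg.

S -> g | CS | aa | gg | CaQ | Qag; C -> CS | aa; Q -> CS | aa | gg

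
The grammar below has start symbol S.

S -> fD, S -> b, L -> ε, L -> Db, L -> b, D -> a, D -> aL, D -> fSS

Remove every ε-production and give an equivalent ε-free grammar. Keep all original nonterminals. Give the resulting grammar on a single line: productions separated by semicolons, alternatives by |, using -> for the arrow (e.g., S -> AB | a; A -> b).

Nullable set: {L}.
D -> aL: L nullable, giving a | aL.
Drop L -> ε.
Unchanged (no nullable symbols): S -> b; S -> fD; D -> a; D -> fSS; L -> Db; L -> b.

S -> b | fD; D -> a | aL | fSS; L -> b | Db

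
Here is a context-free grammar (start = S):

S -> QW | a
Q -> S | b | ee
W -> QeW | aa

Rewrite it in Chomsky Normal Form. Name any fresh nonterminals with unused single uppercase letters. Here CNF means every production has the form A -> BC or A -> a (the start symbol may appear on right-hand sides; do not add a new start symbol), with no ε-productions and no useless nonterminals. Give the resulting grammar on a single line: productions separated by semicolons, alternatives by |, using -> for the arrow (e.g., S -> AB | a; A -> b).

No ε-productions.
After unit-elimination: S -> a | QW; Q -> a | b | QW | ee; W -> aa | QeW.
TERM: introduce B -> a, A -> e and substitute in every rule of length ≥2.
BIN: W -> QAW becomes W -> QC, C -> AW.

S -> a | QW; A -> e; B -> a; C -> AW; Q -> a | b | AA | QW; W -> BB | QC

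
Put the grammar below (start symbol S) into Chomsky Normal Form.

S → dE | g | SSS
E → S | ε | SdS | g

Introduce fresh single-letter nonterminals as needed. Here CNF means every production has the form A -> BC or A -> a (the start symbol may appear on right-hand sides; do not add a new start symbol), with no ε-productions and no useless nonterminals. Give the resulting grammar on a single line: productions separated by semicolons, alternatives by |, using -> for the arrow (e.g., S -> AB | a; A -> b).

Nullable: {E}; after ε-elimination: S -> d | g | dE | SSS; E -> S | g | SdS.
After unit-elimination: S -> d | g | dE | SSS; E -> d | g | dE | SSS | SdS.
TERM: introduce A -> d and substitute in every rule of length ≥2.
BIN: E -> SAS becomes E -> SB, B -> AS; E -> SSS becomes E -> SC, C -> SS; S -> SSS becomes S -> SD, D -> SS.

S -> d | g | AE | SD; A -> d; B -> AS; C -> SS; D -> SS; E -> d | g | AE | SB | SC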